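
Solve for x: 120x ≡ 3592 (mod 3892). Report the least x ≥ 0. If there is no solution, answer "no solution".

484

First find gcd(120, 3892):
3892 = 32*120 + 52
120 = 2*52 + 16
52 = 3*16 + 4
16 = 4*4 + 0
gcd = 4 and 4 | 3592, so solutions exist. Divide through by 4: 30x ≡ 898 (mod 973).
Now find 30⁻¹ mod 973:
973 = 32·30 + 13
30 = 2·13 + 4
13 = 3·4 + 1
4 = 4·1 + 0
Back-substitute:
1 = 13 − 3·4
1 = −3·30 + 7·13
1 = 7·973 − 227·30
So 30·(-227) ≡ 1 (mod 973), i.e. 30⁻¹ ≡ 746.
Then x ≡ 746·898 ≡ 484 (mod 973); the smallest non-negative solution is x = 484.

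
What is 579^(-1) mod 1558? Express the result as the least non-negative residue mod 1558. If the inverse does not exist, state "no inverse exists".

853

Extended Euclidean algorithm:
1558 = 2·579 + 400
579 = 1·400 + 179
400 = 2·179 + 42
179 = 4·42 + 11
42 = 3·11 + 9
11 = 1·9 + 2
9 = 4·2 + 1
2 = 2·1 + 0
gcd = 1, so the inverse exists. Back-substitute:
1 = 9 − 4·2
1 = −4·11 + 5·9
1 = 5·42 − 19·11
1 = −19·179 + 81·42
1 = 81·400 − 181·179
1 = −181·579 + 262·400
1 = 262·1558 − 705·579
So 579·(-705) ≡ 1 (mod 1558), and -705 ≡ 853 (mod 1558).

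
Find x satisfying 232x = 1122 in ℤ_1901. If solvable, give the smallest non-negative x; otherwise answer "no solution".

First find gcd(232, 1901):
1901 = 8×232 + 45
232 = 5×45 + 7
45 = 6×7 + 3
7 = 2×3 + 1
3 = 3×1 + 0
gcd = 1, so a unique solution mod 1901 exists.
Back-substitute for the Bézout coefficients:
1 = 7 − 2·3
1 = −2·45 + 13·7
1 = 13·232 − 67·45
1 = −67·1901 + 549·232
So 232·(549) ≡ 1 (mod 1901), giving 232⁻¹ ≡ 549.
x ≡ 232⁻¹·1122 ≡ 549·1122 ≡ 54 (mod 1901).

54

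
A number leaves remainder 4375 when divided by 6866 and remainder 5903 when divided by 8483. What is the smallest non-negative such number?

16819209

Write x = 4375 + 6866·k. Then 6866·k ≡ 5903 − 4375 ≡ 1528 (mod 8483).
Need 6866⁻¹ mod 8483. Extended Euclid on (8483, 6866):
8483 = 1·6866 + 1617
6866 = 4·1617 + 398
1617 = 4·398 + 25
398 = 15·25 + 23
25 = 1·23 + 2
23 = 11·2 + 1
2 = 2·1 + 0
Back-substitute:
1 = 23 − 11·2
1 = −11·25 + 12·23
1 = 12·398 − 191·25
1 = −191·1617 + 776·398
1 = 776·6866 − 3295·1617
1 = −3295·8483 + 4071·6866
6866⁻¹ ≡ 4071 (mod 8483), so k ≡ 4071·1528 ≡ 2449 (mod 8483).
x = 4375 + 6866·2449 = 16819209.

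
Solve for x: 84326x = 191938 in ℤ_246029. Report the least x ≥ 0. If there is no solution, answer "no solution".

First find gcd(84326, 246029):
246029 = 2·84326 + 77377
84326 = 1·77377 + 6949
77377 = 11·6949 + 938
6949 = 7·938 + 383
938 = 2·383 + 172
383 = 2·172 + 39
172 = 4·39 + 16
39 = 2·16 + 7
16 = 2·7 + 2
7 = 3·2 + 1
2 = 2·1 + 0
gcd = 1, so a unique solution mod 246029 exists.
Back-substitute for the Bézout coefficients:
1 = 7 − 3·2
1 = −3·16 + 7·7
1 = 7·39 − 17·16
1 = −17·172 + 75·39
1 = 75·383 − 167·172
1 = −167·938 + 409·383
1 = 409·6949 − 3030·938
1 = −3030·77377 + 33739·6949
1 = 33739·84326 − 36769·77377
1 = −36769·246029 + 107277·84326
So 84326·(107277) ≡ 1 (mod 246029), giving 84326⁻¹ ≡ 107277.
x ≡ 84326⁻¹·191938 ≡ 107277·191938 ≡ 119787 (mod 246029).

119787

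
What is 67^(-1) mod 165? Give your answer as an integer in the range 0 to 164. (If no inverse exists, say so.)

133

gcd(165, 67) by repeated division:
165 = 2×67 + 31
67 = 2×31 + 5
31 = 6×5 + 1
5 = 5×1 + 0
Since gcd(67, 165) = 1, back-substitute to write 1 as a combination:
1 = 31 − 6·5
1 = −6·67 + 13·31
1 = 13·165 − 32·67
Thus 67·(-32) ≡ 1 (mod 165); reducing, -32 mod 165 = 133.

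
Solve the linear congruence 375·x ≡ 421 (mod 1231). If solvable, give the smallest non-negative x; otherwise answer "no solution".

First find gcd(375, 1231):
1231 = 3·375 + 106
375 = 3·106 + 57
106 = 1·57 + 49
57 = 1·49 + 8
49 = 6·8 + 1
8 = 8·1 + 0
gcd = 1, so a unique solution mod 1231 exists.
Back-substitute for the Bézout coefficients:
1 = 49 − 6·8
1 = −6·57 + 7·49
1 = 7·106 − 13·57
1 = −13·375 + 46·106
1 = 46·1231 − 151·375
So 375·(-151) ≡ 1 (mod 1231), giving 375⁻¹ ≡ 1080.
x ≡ 375⁻¹·421 ≡ 1080·421 ≡ 441 (mod 1231).

441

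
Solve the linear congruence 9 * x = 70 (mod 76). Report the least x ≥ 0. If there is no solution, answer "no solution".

First find gcd(9, 76):
76 = 8·9 + 4
9 = 2·4 + 1
4 = 4·1 + 0
gcd = 1, so a unique solution mod 76 exists.
Back-substitute for the Bézout coefficients:
1 = 9 − 2·4
1 = −2·76 + 17·9
So 9·(17) ≡ 1 (mod 76), giving 9⁻¹ ≡ 17.
x ≡ 9⁻¹·70 ≡ 17·70 ≡ 50 (mod 76).

50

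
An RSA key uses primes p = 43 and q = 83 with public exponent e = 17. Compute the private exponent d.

1013

φ(n) = (p−1)(q−1) = 42·82 = 3444.
Need d with 17·d ≡ 1 (mod 3444). Apply the extended Euclidean algorithm:
3444 = 202*17 + 10
17 = 1*10 + 7
10 = 1*7 + 3
7 = 2*3 + 1
3 = 3*1 + 0
Back-substitute:
1 = 7 − 2·3
1 = −2·10 + 3·7
1 = 3·17 − 5·10
1 = −5·3444 + 1013·17
So 17·1013 ≡ 1 (mod 3444), hence d = 1013.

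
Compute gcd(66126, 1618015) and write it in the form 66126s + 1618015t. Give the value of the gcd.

Repeated division:
1618015 = 24*66126 + 30991
66126 = 2*30991 + 4144
30991 = 7*4144 + 1983
4144 = 2*1983 + 178
1983 = 11*178 + 25
178 = 7*25 + 3
25 = 8*3 + 1
3 = 3*1 + 0
gcd(66126, 1618015) = 1.
Working backward:
1 = 25 − 8·3
1 = −8·178 + 57·25
1 = 57·1983 − 635·178
1 = −635·4144 + 1327·1983
1 = 1327·30991 − 9924·4144
1 = −9924·66126 + 21175·30991
1 = 21175·1618015 − 518124·66126
So 1 = (21175)·1618015 + (-518124)·66126.

1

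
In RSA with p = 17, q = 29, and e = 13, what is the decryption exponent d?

69

φ(n) = (p−1)(q−1) = 16·28 = 448.
Need d with 13·d ≡ 1 (mod 448). Apply the extended Euclidean algorithm:
448 = 34·13 + 6
13 = 2·6 + 1
6 = 6·1 + 0
Back-substitute:
1 = 13 − 2·6
1 = −2·448 + 69·13
So 13·69 ≡ 1 (mod 448), hence d = 69.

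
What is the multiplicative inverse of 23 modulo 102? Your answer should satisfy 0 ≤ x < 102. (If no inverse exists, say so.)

71

Extended Euclidean algorithm:
102 = 4·23 + 10
23 = 2·10 + 3
10 = 3·3 + 1
3 = 3·1 + 0
gcd = 1, so the inverse exists. Back-substitute:
1 = 10 − 3·3
1 = −3·23 + 7·10
1 = 7·102 − 31·23
Hence 23⁻¹ ≡ -31 ≡ 71 (mod 102).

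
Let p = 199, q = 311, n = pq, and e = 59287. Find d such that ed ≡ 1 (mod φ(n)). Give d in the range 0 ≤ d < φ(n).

φ(n) = (p−1)(q−1) = 198·310 = 61380.
Need d with 59287·d ≡ 1 (mod 61380). Apply the extended Euclidean algorithm:
61380 = 1×59287 + 2093
59287 = 28×2093 + 683
2093 = 3×683 + 44
683 = 15×44 + 23
44 = 1×23 + 21
23 = 1×21 + 2
21 = 10×2 + 1
2 = 2×1 + 0
Back-substitute:
1 = 21 − 10·2
1 = −10·23 + 11·21
1 = 11·44 − 21·23
1 = −21·683 + 326·44
1 = 326·2093 − 999·683
1 = −999·59287 + 28298·2093
1 = 28298·61380 − 29297·59287
So 59287·(-29297) ≡ 1 (mod 61380), hence d ≡ -29297 ≡ 32083 (mod 61380).

32083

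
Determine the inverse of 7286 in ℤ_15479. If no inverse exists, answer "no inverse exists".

Apply the Euclidean algorithm to 15479 and 7286:
15479 = 2*7286 + 907
7286 = 8*907 + 30
907 = 30*30 + 7
30 = 4*7 + 2
7 = 3*2 + 1
2 = 2*1 + 0
The gcd is 1. Working backward:
1 = 7 − 3·2
1 = −3·30 + 13·7
1 = 13·907 − 393·30
1 = −393·7286 + 3157·907
1 = 3157·15479 − 6707·7286
So 7286·(-6707) ≡ 1 (mod 15479), and -6707 ≡ 8772 (mod 15479).

8772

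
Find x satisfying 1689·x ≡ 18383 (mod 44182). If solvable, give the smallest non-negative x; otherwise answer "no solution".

19813

First find gcd(1689, 44182):
44182 = 26×1689 + 268
1689 = 6×268 + 81
268 = 3×81 + 25
81 = 3×25 + 6
25 = 4×6 + 1
6 = 6×1 + 0
gcd = 1, so a unique solution mod 44182 exists.
Back-substitute for the Bézout coefficients:
1 = 25 − 4·6
1 = −4·81 + 13·25
1 = 13·268 − 43·81
1 = −43·1689 + 271·268
1 = 271·44182 − 7089·1689
So 1689·(-7089) ≡ 1 (mod 44182), giving 1689⁻¹ ≡ 37093.
x ≡ 1689⁻¹·18383 ≡ 37093·18383 ≡ 19813 (mod 44182).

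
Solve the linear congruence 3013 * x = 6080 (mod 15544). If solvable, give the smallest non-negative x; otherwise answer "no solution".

3928

First find gcd(3013, 15544):
15544 = 5·3013 + 479
3013 = 6·479 + 139
479 = 3·139 + 62
139 = 2·62 + 15
62 = 4·15 + 2
15 = 7·2 + 1
2 = 2·1 + 0
gcd = 1, so a unique solution mod 15544 exists.
Back-substitute for the Bézout coefficients:
1 = 15 − 7·2
1 = −7·62 + 29·15
1 = 29·139 − 65·62
1 = −65·479 + 224·139
1 = 224·3013 − 1409·479
1 = −1409·15544 + 7269·3013
So 3013·(7269) ≡ 1 (mod 15544), giving 3013⁻¹ ≡ 7269.
x ≡ 3013⁻¹·6080 ≡ 7269·6080 ≡ 3928 (mod 15544).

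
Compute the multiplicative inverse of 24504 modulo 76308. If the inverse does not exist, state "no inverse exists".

Compute gcd(24504, 76308):
76308 = 3×24504 + 2796
24504 = 8×2796 + 2136
2796 = 1×2136 + 660
2136 = 3×660 + 156
660 = 4×156 + 36
156 = 4×36 + 12
36 = 3×12 + 0
gcd(24504, 76308) = 12 ≠ 1, so 24504 has no multiplicative inverse modulo 76308.

no inverse exists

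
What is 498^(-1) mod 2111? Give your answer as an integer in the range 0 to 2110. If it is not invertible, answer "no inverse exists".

Apply the Euclidean algorithm to 2111 and 498:
2111 = 4×498 + 119
498 = 4×119 + 22
119 = 5×22 + 9
22 = 2×9 + 4
9 = 2×4 + 1
4 = 4×1 + 0
gcd = 1, so the inverse exists. Back-substitute:
1 = 9 − 2·4
1 = −2·22 + 5·9
1 = 5·119 − 27·22
1 = −27·498 + 113·119
1 = 113·2111 − 479·498
Thus 498·(-479) ≡ 1 (mod 2111); reducing, -479 mod 2111 = 1632.

1632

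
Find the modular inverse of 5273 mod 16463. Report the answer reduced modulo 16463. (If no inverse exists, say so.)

gcd(16463, 5273) by repeated division:
16463 = 3·5273 + 644
5273 = 8·644 + 121
644 = 5·121 + 39
121 = 3·39 + 4
39 = 9·4 + 3
4 = 1·3 + 1
3 = 3·1 + 0
Since gcd(5273, 16463) = 1, back-substitute to write 1 as a combination:
1 = 4 − 3
1 = −39 + 10·4
1 = 10·121 − 31·39
1 = −31·644 + 165·121
1 = 165·5273 − 1351·644
1 = −1351·16463 + 4218·5273
So 5273·4218 ≡ 1 (mod 16463).

4218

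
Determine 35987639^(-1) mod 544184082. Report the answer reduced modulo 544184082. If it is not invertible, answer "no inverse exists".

gcd(544184082, 35987639) by repeated division:
544184082 = 15*35987639 + 4369497
35987639 = 8*4369497 + 1031663
4369497 = 4*1031663 + 242845
1031663 = 4*242845 + 60283
242845 = 4*60283 + 1713
60283 = 35*1713 + 328
1713 = 5*328 + 73
328 = 4*73 + 36
73 = 2*36 + 1
36 = 36*1 + 0
gcd = 1, so the inverse exists. Back-substitute:
1 = 73 − 2·36
1 = −2·328 + 9·73
1 = 9·1713 − 47·328
1 = −47·60283 + 1654·1713
1 = 1654·242845 − 6663·60283
1 = −6663·1031663 + 28306·242845
1 = 28306·4369497 − 119887·1031663
1 = −119887·35987639 + 987402·4369497
1 = 987402·544184082 − 14930917·35987639
Thus 35987639·(-14930917) ≡ 1 (mod 544184082); reducing, -14930917 mod 544184082 = 529253165.

529253165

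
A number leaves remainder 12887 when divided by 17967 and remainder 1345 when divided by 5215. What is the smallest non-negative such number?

Write x = 12887 + 17967·k. Then 17967·k ≡ 1345 − 12887 ≡ 4103 (mod 5215).
Need 17967⁻¹ mod 5215. Extended Euclid on (5215, 2322):
5215 = 2·2322 + 571
2322 = 4·571 + 38
571 = 15·38 + 1
38 = 38·1 + 0
Back-substitute:
1 = 571 − 15·38
1 = −15·2322 + 61·571
1 = 61·5215 − 137·2322
17967⁻¹ ≡ 5078 (mod 5215), so k ≡ 5078·4103 ≡ 1109 (mod 5215).
x = 12887 + 17967·1109 = 19938290.

19938290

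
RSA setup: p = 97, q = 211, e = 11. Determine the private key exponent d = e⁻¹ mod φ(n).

φ(n) = (p−1)(q−1) = 96·210 = 20160.
Need d with 11·d ≡ 1 (mod 20160). Apply the extended Euclidean algorithm:
20160 = 1832×11 + 8
11 = 1×8 + 3
8 = 2×3 + 2
3 = 1×2 + 1
2 = 2×1 + 0
Back-substitute:
1 = 3 − 2
1 = −8 + 3·3
1 = 3·11 − 4·8
1 = −4·20160 + 7331·11
So 11·7331 ≡ 1 (mod 20160), hence d = 7331.

7331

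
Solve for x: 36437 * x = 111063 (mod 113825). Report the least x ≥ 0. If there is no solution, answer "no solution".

55124

First find gcd(36437, 113825):
113825 = 3×36437 + 4514
36437 = 8×4514 + 325
4514 = 13×325 + 289
325 = 1×289 + 36
289 = 8×36 + 1
36 = 36×1 + 0
gcd = 1, so a unique solution mod 113825 exists.
Back-substitute for the Bézout coefficients:
1 = 289 − 8·36
1 = −8·325 + 9·289
1 = 9·4514 − 125·325
1 = −125·36437 + 1009·4514
1 = 1009·113825 − 3152·36437
So 36437·(-3152) ≡ 1 (mod 113825), giving 36437⁻¹ ≡ 110673.
x ≡ 36437⁻¹·111063 ≡ 110673·111063 ≡ 55124 (mod 113825).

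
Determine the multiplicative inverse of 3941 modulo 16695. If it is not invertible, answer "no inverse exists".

no inverse exists

Euclidean algorithm on 16695, 3941:
16695 = 4*3941 + 931
3941 = 4*931 + 217
931 = 4*217 + 63
217 = 3*63 + 28
63 = 2*28 + 7
28 = 4*7 + 0
gcd(3941, 16695) = 7 ≠ 1, so 3941 has no multiplicative inverse modulo 16695.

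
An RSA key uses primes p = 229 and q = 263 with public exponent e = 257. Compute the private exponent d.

φ(n) = (p−1)(q−1) = 228·262 = 59736.
Need d with 257·d ≡ 1 (mod 59736). Apply the extended Euclidean algorithm:
59736 = 232*257 + 112
257 = 2*112 + 33
112 = 3*33 + 13
33 = 2*13 + 7
13 = 1*7 + 6
7 = 1*6 + 1
6 = 6*1 + 0
Back-substitute:
1 = 7 − 6
1 = −13 + 2·7
1 = 2·33 − 5·13
1 = −5·112 + 17·33
1 = 17·257 − 39·112
1 = −39·59736 + 9065·257
So 257·9065 ≡ 1 (mod 59736), hence d = 9065.

9065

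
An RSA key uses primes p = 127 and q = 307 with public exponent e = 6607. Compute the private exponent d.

6355

φ(n) = (p−1)(q−1) = 126·306 = 38556.
Need d with 6607·d ≡ 1 (mod 38556). Apply the extended Euclidean algorithm:
38556 = 5·6607 + 5521
6607 = 1·5521 + 1086
5521 = 5·1086 + 91
1086 = 11·91 + 85
91 = 1·85 + 6
85 = 14·6 + 1
6 = 6·1 + 0
Back-substitute:
1 = 85 − 14·6
1 = −14·91 + 15·85
1 = 15·1086 − 179·91
1 = −179·5521 + 910·1086
1 = 910·6607 − 1089·5521
1 = −1089·38556 + 6355·6607
So 6607·6355 ≡ 1 (mod 38556), hence d = 6355.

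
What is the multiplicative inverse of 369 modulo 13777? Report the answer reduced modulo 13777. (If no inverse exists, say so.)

4555

Apply the Euclidean algorithm to 13777 and 369:
13777 = 37·369 + 124
369 = 2·124 + 121
124 = 1·121 + 3
121 = 40·3 + 1
3 = 3·1 + 0
Since gcd(369, 13777) = 1, back-substitute to write 1 as a combination:
1 = 121 − 40·3
1 = −40·124 + 41·121
1 = 41·369 − 122·124
1 = −122·13777 + 4555·369
So 369·4555 ≡ 1 (mod 13777).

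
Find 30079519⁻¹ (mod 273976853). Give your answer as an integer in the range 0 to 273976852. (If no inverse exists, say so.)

Apply the Euclidean algorithm to 273976853 and 30079519:
273976853 = 9*30079519 + 3261182
30079519 = 9*3261182 + 728881
3261182 = 4*728881 + 345658
728881 = 2*345658 + 37565
345658 = 9*37565 + 7573
37565 = 4*7573 + 7273
7573 = 1*7273 + 300
7273 = 24*300 + 73
300 = 4*73 + 8
73 = 9*8 + 1
8 = 8*1 + 0
Since gcd(30079519, 273976853) = 1, back-substitute to write 1 as a combination:
1 = 73 − 9·8
1 = −9·300 + 37·73
1 = 37·7273 − 897·300
1 = −897·7573 + 934·7273
1 = 934·37565 − 4633·7573
1 = −4633·345658 + 42631·37565
1 = 42631·728881 − 89895·345658
1 = −89895·3261182 + 402211·728881
1 = 402211·30079519 − 3709794·3261182
1 = −3709794·273976853 + 33790357·30079519
So 30079519·33790357 ≡ 1 (mod 273976853).

33790357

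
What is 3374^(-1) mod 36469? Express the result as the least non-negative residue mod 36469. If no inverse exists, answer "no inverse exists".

Run Euclid on (36469, 3374):
36469 = 10×3374 + 2729
3374 = 1×2729 + 645
2729 = 4×645 + 149
645 = 4×149 + 49
149 = 3×49 + 2
49 = 24×2 + 1
2 = 2×1 + 0
gcd = 1, so the inverse exists. Back-substitute:
1 = 49 − 24·2
1 = −24·149 + 73·49
1 = 73·645 − 316·149
1 = −316·2729 + 1337·645
1 = 1337·3374 − 1653·2729
1 = −1653·36469 + 17867·3374
So 3374·17867 ≡ 1 (mod 36469).

17867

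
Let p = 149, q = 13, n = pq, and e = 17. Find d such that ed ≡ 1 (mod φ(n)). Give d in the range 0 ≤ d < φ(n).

209

φ(n) = (p−1)(q−1) = 148·12 = 1776.
Need d with 17·d ≡ 1 (mod 1776). Apply the extended Euclidean algorithm:
1776 = 104·17 + 8
17 = 2·8 + 1
8 = 8·1 + 0
Back-substitute:
1 = 17 − 2·8
1 = −2·1776 + 209·17
So 17·209 ≡ 1 (mod 1776), hence d = 209.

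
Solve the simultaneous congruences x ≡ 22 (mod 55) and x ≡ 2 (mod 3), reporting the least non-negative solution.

Write x = 22 + 55·k. Then 55·k ≡ 2 − 22 ≡ 1 (mod 3).
Need 55⁻¹ mod 3. Extended Euclid on (3, 1):
3 = 3×1 + 0
55⁻¹ ≡ 1 (mod 3), so k ≡ 1·1 ≡ 1 (mod 3).
x = 22 + 55·1 = 77.

77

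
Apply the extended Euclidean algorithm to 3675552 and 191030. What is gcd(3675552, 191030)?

Repeated division:
3675552 = 19*191030 + 45982
191030 = 4*45982 + 7102
45982 = 6*7102 + 3370
7102 = 2*3370 + 362
3370 = 9*362 + 112
362 = 3*112 + 26
112 = 4*26 + 8
26 = 3*8 + 2
8 = 4*2 + 0
gcd(3675552, 191030) = 2.
Working backward:
2 = 26 − 3·8
2 = −3·112 + 13·26
2 = 13·362 − 42·112
2 = −42·3370 + 391·362
2 = 391·7102 − 824·3370
2 = −824·45982 + 5335·7102
2 = 5335·191030 − 22164·45982
2 = −22164·3675552 + 426451·191030
So 2 = (-22164)·3675552 + (426451)·191030.

2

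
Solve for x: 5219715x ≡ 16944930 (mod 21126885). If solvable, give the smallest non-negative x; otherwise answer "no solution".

789520

First find gcd(5219715, 21126885):
21126885 = 4·5219715 + 248025
5219715 = 21·248025 + 11190
248025 = 22·11190 + 1845
11190 = 6·1845 + 120
1845 = 15·120 + 45
120 = 2·45 + 30
45 = 1·30 + 15
30 = 2·15 + 0
gcd = 15 and 15 | 16944930, so solutions exist. Divide through by 15: 347981x ≡ 1129662 (mod 1408459).
Now find 347981⁻¹ mod 1408459:
1408459 = 4×347981 + 16535
347981 = 21×16535 + 746
16535 = 22×746 + 123
746 = 6×123 + 8
123 = 15×8 + 3
8 = 2×3 + 2
3 = 1×2 + 1
2 = 2×1 + 0
Back-substitute:
1 = 3 − 2
1 = −8 + 3·3
1 = 3·123 − 46·8
1 = −46·746 + 279·123
1 = 279·16535 − 6184·746
1 = −6184·347981 + 130143·16535
1 = 130143·1408459 − 526756·347981
So 347981·(-526756) ≡ 1 (mod 1408459), i.e. 347981⁻¹ ≡ 881703.
Then x ≡ 881703·1129662 ≡ 789520 (mod 1408459); the smallest non-negative solution is x = 789520.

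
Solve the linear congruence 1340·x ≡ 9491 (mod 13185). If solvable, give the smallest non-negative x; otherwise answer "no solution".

no solution

gcd(1340, 13185):
13185 = 9·1340 + 1125
1340 = 1·1125 + 215
1125 = 5·215 + 50
215 = 4·50 + 15
50 = 3·15 + 5
15 = 3·5 + 0
gcd = 5, but 5 ∤ 9491, so the congruence has no solution.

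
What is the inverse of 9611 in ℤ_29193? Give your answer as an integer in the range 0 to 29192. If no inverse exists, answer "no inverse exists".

Apply the Euclidean algorithm to 29193 and 9611:
29193 = 3·9611 + 360
9611 = 26·360 + 251
360 = 1·251 + 109
251 = 2·109 + 33
109 = 3·33 + 10
33 = 3·10 + 3
10 = 3·3 + 1
3 = 3·1 + 0
gcd = 1, so the inverse exists. Back-substitute:
1 = 10 − 3·3
1 = −3·33 + 10·10
1 = 10·109 − 33·33
1 = −33·251 + 76·109
1 = 76·360 − 109·251
1 = −109·9611 + 2910·360
1 = 2910·29193 − 8839·9611
So 9611·(-8839) ≡ 1 (mod 29193), and -8839 ≡ 20354 (mod 29193).

20354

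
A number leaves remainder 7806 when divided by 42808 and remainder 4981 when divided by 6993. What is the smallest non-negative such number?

Write x = 7806 + 42808·k. Then 42808·k ≡ 4981 − 7806 ≡ 4168 (mod 6993).
Need 42808⁻¹ mod 6993. Extended Euclid on (6993, 850):
6993 = 8·850 + 193
850 = 4·193 + 78
193 = 2·78 + 37
78 = 2·37 + 4
37 = 9·4 + 1
4 = 4·1 + 0
Back-substitute:
1 = 37 − 9·4
1 = −9·78 + 19·37
1 = 19·193 − 47·78
1 = −47·850 + 207·193
1 = 207·6993 − 1703·850
42808⁻¹ ≡ 5290 (mod 6993), so k ≡ 5290·4168 ≡ 6784 (mod 6993).
x = 7806 + 42808·6784 = 290417278.

290417278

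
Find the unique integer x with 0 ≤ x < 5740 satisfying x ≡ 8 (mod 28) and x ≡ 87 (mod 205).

2752

Write x = 8 + 28·k. Then 28·k ≡ 87 − 8 ≡ 79 (mod 205).
Need 28⁻¹ mod 205. Extended Euclid on (205, 28):
205 = 7*28 + 9
28 = 3*9 + 1
9 = 9*1 + 0
Back-substitute:
1 = 28 − 3·9
1 = −3·205 + 22·28
28⁻¹ ≡ 22 (mod 205), so k ≡ 22·79 ≡ 98 (mod 205).
x = 8 + 28·98 = 2752.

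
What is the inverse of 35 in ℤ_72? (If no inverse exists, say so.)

35

Run Euclid on (72, 35):
72 = 2·35 + 2
35 = 17·2 + 1
2 = 2·1 + 0
gcd = 1, so the inverse exists. Back-substitute:
1 = 35 − 17·2
1 = −17·72 + 35·35
So 35·35 ≡ 1 (mod 72).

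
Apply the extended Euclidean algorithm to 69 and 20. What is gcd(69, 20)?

Repeated division:
69 = 3×20 + 9
20 = 2×9 + 2
9 = 4×2 + 1
2 = 2×1 + 0
gcd(69, 20) = 1.
Working backward:
1 = 9 − 4·2
1 = −4·20 + 9·9
1 = 9·69 − 31·20
So 1 = (9)·69 + (-31)·20.

1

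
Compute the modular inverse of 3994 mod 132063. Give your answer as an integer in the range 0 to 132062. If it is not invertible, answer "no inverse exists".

38455

Apply the Euclidean algorithm to 132063 and 3994:
132063 = 33*3994 + 261
3994 = 15*261 + 79
261 = 3*79 + 24
79 = 3*24 + 7
24 = 3*7 + 3
7 = 2*3 + 1
3 = 3*1 + 0
The gcd is 1. Working backward:
1 = 7 − 2·3
1 = −2·24 + 7·7
1 = 7·79 − 23·24
1 = −23·261 + 76·79
1 = 76·3994 − 1163·261
1 = −1163·132063 + 38455·3994
So 3994·38455 ≡ 1 (mod 132063).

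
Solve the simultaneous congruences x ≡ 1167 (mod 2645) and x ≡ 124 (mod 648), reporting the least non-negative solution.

46132

Write x = 1167 + 2645·k. Then 2645·k ≡ 124 − 1167 ≡ 253 (mod 648).
Need 2645⁻¹ mod 648. Extended Euclid on (648, 53):
648 = 12×53 + 12
53 = 4×12 + 5
12 = 2×5 + 2
5 = 2×2 + 1
2 = 2×1 + 0
Back-substitute:
1 = 5 − 2·2
1 = −2·12 + 5·5
1 = 5·53 − 22·12
1 = −22·648 + 269·53
2645⁻¹ ≡ 269 (mod 648), so k ≡ 269·253 ≡ 17 (mod 648).
x = 1167 + 2645·17 = 46132.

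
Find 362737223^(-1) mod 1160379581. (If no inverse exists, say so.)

Extended Euclidean algorithm:
1160379581 = 3×362737223 + 72167912
362737223 = 5×72167912 + 1897663
72167912 = 38×1897663 + 56718
1897663 = 33×56718 + 25969
56718 = 2×25969 + 4780
25969 = 5×4780 + 2069
4780 = 2×2069 + 642
2069 = 3×642 + 143
642 = 4×143 + 70
143 = 2×70 + 3
70 = 23×3 + 1
3 = 3×1 + 0
Since gcd(362737223, 1160379581) = 1, back-substitute to write 1 as a combination:
1 = 70 − 23·3
1 = −23·143 + 47·70
1 = 47·642 − 211·143
1 = −211·2069 + 680·642
1 = 680·4780 − 1571·2069
1 = −1571·25969 + 8535·4780
1 = 8535·56718 − 18641·25969
1 = −18641·1897663 + 623688·56718
1 = 623688·72167912 − 23718785·1897663
1 = −23718785·362737223 + 119217613·72167912
1 = 119217613·1160379581 − 381371624·362737223
Thus 362737223·(-381371624) ≡ 1 (mod 1160379581); reducing, -381371624 mod 1160379581 = 779007957.

779007957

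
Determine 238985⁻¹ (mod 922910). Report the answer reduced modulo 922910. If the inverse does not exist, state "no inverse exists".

no inverse exists

Euclidean algorithm on 922910, 238985:
922910 = 3·238985 + 205955
238985 = 1·205955 + 33030
205955 = 6·33030 + 7775
33030 = 4·7775 + 1930
7775 = 4·1930 + 55
1930 = 35·55 + 5
55 = 11·5 + 0
Since gcd = 5 > 1, 238985 is not a unit mod 922910.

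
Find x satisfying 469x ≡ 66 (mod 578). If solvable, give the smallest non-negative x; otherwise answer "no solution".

10

First find gcd(469, 578):
578 = 1*469 + 109
469 = 4*109 + 33
109 = 3*33 + 10
33 = 3*10 + 3
10 = 3*3 + 1
3 = 3*1 + 0
gcd = 1, so a unique solution mod 578 exists.
Back-substitute for the Bézout coefficients:
1 = 10 − 3·3
1 = −3·33 + 10·10
1 = 10·109 − 33·33
1 = −33·469 + 142·109
1 = 142·578 − 175·469
So 469·(-175) ≡ 1 (mod 578), giving 469⁻¹ ≡ 403.
x ≡ 469⁻¹·66 ≡ 403·66 ≡ 10 (mod 578).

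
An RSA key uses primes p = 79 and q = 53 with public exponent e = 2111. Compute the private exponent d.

φ(n) = (p−1)(q−1) = 78·52 = 4056.
Need d with 2111·d ≡ 1 (mod 4056). Apply the extended Euclidean algorithm:
4056 = 1*2111 + 1945
2111 = 1*1945 + 166
1945 = 11*166 + 119
166 = 1*119 + 47
119 = 2*47 + 25
47 = 1*25 + 22
25 = 1*22 + 3
22 = 7*3 + 1
3 = 3*1 + 0
Back-substitute:
1 = 22 − 7·3
1 = −7·25 + 8·22
1 = 8·47 − 15·25
1 = −15·119 + 38·47
1 = 38·166 − 53·119
1 = −53·1945 + 621·166
1 = 621·2111 − 674·1945
1 = −674·4056 + 1295·2111
So 2111·1295 ≡ 1 (mod 4056), hence d = 1295.

1295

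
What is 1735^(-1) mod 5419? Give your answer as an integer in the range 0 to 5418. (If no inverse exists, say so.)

3064

gcd(5419, 1735) by repeated division:
5419 = 3*1735 + 214
1735 = 8*214 + 23
214 = 9*23 + 7
23 = 3*7 + 2
7 = 3*2 + 1
2 = 2*1 + 0
Since gcd(1735, 5419) = 1, back-substitute to write 1 as a combination:
1 = 7 − 3·2
1 = −3·23 + 10·7
1 = 10·214 − 93·23
1 = −93·1735 + 754·214
1 = 754·5419 − 2355·1735
Hence 1735⁻¹ ≡ -2355 ≡ 3064 (mod 5419).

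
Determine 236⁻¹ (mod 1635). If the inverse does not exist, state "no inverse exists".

Run Euclid on (1635, 236):
1635 = 6*236 + 219
236 = 1*219 + 17
219 = 12*17 + 15
17 = 1*15 + 2
15 = 7*2 + 1
2 = 2*1 + 0
The gcd is 1. Working backward:
1 = 15 − 7·2
1 = −7·17 + 8·15
1 = 8·219 − 103·17
1 = −103·236 + 111·219
1 = 111·1635 − 769·236
Thus 236·(-769) ≡ 1 (mod 1635); reducing, -769 mod 1635 = 866.

866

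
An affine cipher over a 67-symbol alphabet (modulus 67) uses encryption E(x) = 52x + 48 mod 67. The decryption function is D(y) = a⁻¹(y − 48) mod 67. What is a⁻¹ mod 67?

58

Apply the Euclidean algorithm to 67 and 52:
67 = 1·52 + 15
52 = 3·15 + 7
15 = 2·7 + 1
7 = 7·1 + 0
gcd = 1, so the inverse exists. Back-substitute:
1 = 15 − 2·7
1 = −2·52 + 7·15
1 = 7·67 − 9·52
So 52·(-9) ≡ 1 (mod 67), and -9 ≡ 58 (mod 67).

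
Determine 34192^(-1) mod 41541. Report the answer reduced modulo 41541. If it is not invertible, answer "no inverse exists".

Extended Euclidean algorithm:
41541 = 1×34192 + 7349
34192 = 4×7349 + 4796
7349 = 1×4796 + 2553
4796 = 1×2553 + 2243
2553 = 1×2243 + 310
2243 = 7×310 + 73
310 = 4×73 + 18
73 = 4×18 + 1
18 = 18×1 + 0
The gcd is 1. Working backward:
1 = 73 − 4·18
1 = −4·310 + 17·73
1 = 17·2243 − 123·310
1 = −123·2553 + 140·2243
1 = 140·4796 − 263·2553
1 = −263·7349 + 403·4796
1 = 403·34192 − 1875·7349
1 = −1875·41541 + 2278·34192
So 34192·2278 ≡ 1 (mod 41541).

2278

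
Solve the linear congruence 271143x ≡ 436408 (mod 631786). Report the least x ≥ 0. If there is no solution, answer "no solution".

First find gcd(271143, 631786):
631786 = 2·271143 + 89500
271143 = 3·89500 + 2643
89500 = 33·2643 + 2281
2643 = 1·2281 + 362
2281 = 6·362 + 109
362 = 3·109 + 35
109 = 3·35 + 4
35 = 8·4 + 3
4 = 1·3 + 1
3 = 3·1 + 0
gcd = 1, so a unique solution mod 631786 exists.
Back-substitute for the Bézout coefficients:
1 = 4 − 3
1 = −35 + 9·4
1 = 9·109 − 28·35
1 = −28·362 + 93·109
1 = 93·2281 − 586·362
1 = −586·2643 + 679·2281
1 = 679·89500 − 22993·2643
1 = −22993·271143 + 69658·89500
1 = 69658·631786 − 162309·271143
So 271143·(-162309) ≡ 1 (mod 631786), giving 271143⁻¹ ≡ 469477.
x ≡ 271143⁻¹·436408 ≡ 469477·436408 ≡ 373104 (mod 631786).

373104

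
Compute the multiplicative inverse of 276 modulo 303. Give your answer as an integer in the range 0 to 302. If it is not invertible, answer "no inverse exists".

no inverse exists

Compute gcd(276, 303):
303 = 1*276 + 27
276 = 10*27 + 6
27 = 4*6 + 3
6 = 2*3 + 0
gcd(276, 303) = 3 ≠ 1, so 276 has no multiplicative inverse modulo 303.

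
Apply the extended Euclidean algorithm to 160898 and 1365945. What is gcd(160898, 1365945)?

Euclidean algorithm:
1365945 = 8×160898 + 78761
160898 = 2×78761 + 3376
78761 = 23×3376 + 1113
3376 = 3×1113 + 37
1113 = 30×37 + 3
37 = 12×3 + 1
3 = 3×1 + 0
gcd(160898, 1365945) = 1.
Working backward:
1 = 37 − 12·3
1 = −12·1113 + 361·37
1 = 361·3376 − 1095·1113
1 = −1095·78761 + 25546·3376
1 = 25546·160898 − 52187·78761
1 = −52187·1365945 + 443042·160898
So 1 = (-52187)·1365945 + (443042)·160898.

1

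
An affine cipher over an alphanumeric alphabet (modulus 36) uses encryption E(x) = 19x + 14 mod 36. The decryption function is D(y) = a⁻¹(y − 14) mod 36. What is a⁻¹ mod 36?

19

Extended Euclidean algorithm:
36 = 1·19 + 17
19 = 1·17 + 2
17 = 8·2 + 1
2 = 2·1 + 0
The gcd is 1. Working backward:
1 = 17 − 8·2
1 = −8·19 + 9·17
1 = 9·36 − 17·19
Hence 19⁻¹ ≡ -17 ≡ 19 (mod 36).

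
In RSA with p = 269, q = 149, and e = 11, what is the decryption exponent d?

φ(n) = (p−1)(q−1) = 268·148 = 39664.
Need d with 11·d ≡ 1 (mod 39664). Apply the extended Euclidean algorithm:
39664 = 3605*11 + 9
11 = 1*9 + 2
9 = 4*2 + 1
2 = 2*1 + 0
Back-substitute:
1 = 9 − 4·2
1 = −4·11 + 5·9
1 = 5·39664 − 18029·11
So 11·(-18029) ≡ 1 (mod 39664), hence d ≡ -18029 ≡ 21635 (mod 39664).

21635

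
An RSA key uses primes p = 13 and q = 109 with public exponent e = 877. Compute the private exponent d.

133

φ(n) = (p−1)(q−1) = 12·108 = 1296.
Need d with 877·d ≡ 1 (mod 1296). Apply the extended Euclidean algorithm:
1296 = 1·877 + 419
877 = 2·419 + 39
419 = 10·39 + 29
39 = 1·29 + 10
29 = 2·10 + 9
10 = 1·9 + 1
9 = 9·1 + 0
Back-substitute:
1 = 10 − 9
1 = −29 + 3·10
1 = 3·39 − 4·29
1 = −4·419 + 43·39
1 = 43·877 − 90·419
1 = −90·1296 + 133·877
So 877·133 ≡ 1 (mod 1296), hence d = 133.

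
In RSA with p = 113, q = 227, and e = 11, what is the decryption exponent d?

23011

φ(n) = (p−1)(q−1) = 112·226 = 25312.
Need d with 11·d ≡ 1 (mod 25312). Apply the extended Euclidean algorithm:
25312 = 2301×11 + 1
11 = 11×1 + 0
Back-substitute:
1 = 25312 − 2301·11
So 11·(-2301) ≡ 1 (mod 25312), hence d ≡ -2301 ≡ 23011 (mod 25312).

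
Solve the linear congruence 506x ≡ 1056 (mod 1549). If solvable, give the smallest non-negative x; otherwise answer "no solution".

First find gcd(506, 1549):
1549 = 3·506 + 31
506 = 16·31 + 10
31 = 3·10 + 1
10 = 10·1 + 0
gcd = 1, so a unique solution mod 1549 exists.
Back-substitute for the Bézout coefficients:
1 = 31 − 3·10
1 = −3·506 + 49·31
1 = 49·1549 − 150·506
So 506·(-150) ≡ 1 (mod 1549), giving 506⁻¹ ≡ 1399.
x ≡ 506⁻¹·1056 ≡ 1399·1056 ≡ 1147 (mod 1549).

1147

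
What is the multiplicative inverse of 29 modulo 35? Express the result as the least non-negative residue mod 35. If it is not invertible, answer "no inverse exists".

Run Euclid on (35, 29):
35 = 1×29 + 6
29 = 4×6 + 5
6 = 1×5 + 1
5 = 5×1 + 0
The gcd is 1. Working backward:
1 = 6 − 5
1 = −29 + 5·6
1 = 5·35 − 6·29
Hence 29⁻¹ ≡ -6 ≡ 29 (mod 35).

29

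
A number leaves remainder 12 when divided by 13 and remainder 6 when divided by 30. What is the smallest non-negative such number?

246

Write x = 12 + 13·k. Then 13·k ≡ 6 − 12 ≡ 24 (mod 30).
Need 13⁻¹ mod 30. Extended Euclid on (30, 13):
30 = 2×13 + 4
13 = 3×4 + 1
4 = 4×1 + 0
Back-substitute:
1 = 13 − 3·4
1 = −3·30 + 7·13
13⁻¹ ≡ 7 (mod 30), so k ≡ 7·24 ≡ 18 (mod 30).
x = 12 + 13·18 = 246.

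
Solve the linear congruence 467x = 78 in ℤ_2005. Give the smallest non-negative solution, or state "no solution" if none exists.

949

First find gcd(467, 2005):
2005 = 4*467 + 137
467 = 3*137 + 56
137 = 2*56 + 25
56 = 2*25 + 6
25 = 4*6 + 1
6 = 6*1 + 0
gcd = 1, so a unique solution mod 2005 exists.
Back-substitute for the Bézout coefficients:
1 = 25 − 4·6
1 = −4·56 + 9·25
1 = 9·137 − 22·56
1 = −22·467 + 75·137
1 = 75·2005 − 322·467
So 467·(-322) ≡ 1 (mod 2005), giving 467⁻¹ ≡ 1683.
x ≡ 467⁻¹·78 ≡ 1683·78 ≡ 949 (mod 2005).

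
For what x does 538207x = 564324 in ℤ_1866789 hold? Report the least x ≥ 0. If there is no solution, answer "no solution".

434310

First find gcd(538207, 1866789):
1866789 = 3*538207 + 252168
538207 = 2*252168 + 33871
252168 = 7*33871 + 15071
33871 = 2*15071 + 3729
15071 = 4*3729 + 155
3729 = 24*155 + 9
155 = 17*9 + 2
9 = 4*2 + 1
2 = 2*1 + 0
gcd = 1, so a unique solution mod 1866789 exists.
Back-substitute for the Bézout coefficients:
1 = 9 − 4·2
1 = −4·155 + 69·9
1 = 69·3729 − 1660·155
1 = −1660·15071 + 6709·3729
1 = 6709·33871 − 15078·15071
1 = −15078·252168 + 112255·33871
1 = 112255·538207 − 239588·252168
1 = −239588·1866789 + 831019·538207
So 538207·(831019) ≡ 1 (mod 1866789), giving 538207⁻¹ ≡ 831019.
x ≡ 538207⁻¹·564324 ≡ 831019·564324 ≡ 434310 (mod 1866789).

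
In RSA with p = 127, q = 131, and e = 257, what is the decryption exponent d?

φ(n) = (p−1)(q−1) = 126·130 = 16380.
Need d with 257·d ≡ 1 (mod 16380). Apply the extended Euclidean algorithm:
16380 = 63*257 + 189
257 = 1*189 + 68
189 = 2*68 + 53
68 = 1*53 + 15
53 = 3*15 + 8
15 = 1*8 + 7
8 = 1*7 + 1
7 = 7*1 + 0
Back-substitute:
1 = 8 − 7
1 = −15 + 2·8
1 = 2·53 − 7·15
1 = −7·68 + 9·53
1 = 9·189 − 25·68
1 = −25·257 + 34·189
1 = 34·16380 − 2167·257
So 257·(-2167) ≡ 1 (mod 16380), hence d ≡ -2167 ≡ 14213 (mod 16380).

14213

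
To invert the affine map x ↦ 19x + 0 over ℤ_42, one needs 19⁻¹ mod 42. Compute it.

Apply the Euclidean algorithm to 42 and 19:
42 = 2×19 + 4
19 = 4×4 + 3
4 = 1×3 + 1
3 = 3×1 + 0
gcd = 1, so the inverse exists. Back-substitute:
1 = 4 − 3
1 = −19 + 5·4
1 = 5·42 − 11·19
Thus 19·(-11) ≡ 1 (mod 42); reducing, -11 mod 42 = 31.

31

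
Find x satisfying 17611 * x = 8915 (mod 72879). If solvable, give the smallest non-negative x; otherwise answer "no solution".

First find gcd(17611, 72879):
72879 = 4·17611 + 2435
17611 = 7·2435 + 566
2435 = 4·566 + 171
566 = 3·171 + 53
171 = 3·53 + 12
53 = 4·12 + 5
12 = 2·5 + 2
5 = 2·2 + 1
2 = 2·1 + 0
gcd = 1, so a unique solution mod 72879 exists.
Back-substitute for the Bézout coefficients:
1 = 5 − 2·2
1 = −2·12 + 5·5
1 = 5·53 − 22·12
1 = −22·171 + 71·53
1 = 71·566 − 235·171
1 = −235·2435 + 1011·566
1 = 1011·17611 − 7312·2435
1 = −7312·72879 + 30259·17611
So 17611·(30259) ≡ 1 (mod 72879), giving 17611⁻¹ ≡ 30259.
x ≡ 17611⁻¹·8915 ≡ 30259·8915 ≡ 33806 (mod 72879).

33806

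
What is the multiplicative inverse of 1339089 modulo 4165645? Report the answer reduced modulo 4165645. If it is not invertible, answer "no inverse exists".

gcd(4165645, 1339089) by repeated division:
4165645 = 3*1339089 + 148378
1339089 = 9*148378 + 3687
148378 = 40*3687 + 898
3687 = 4*898 + 95
898 = 9*95 + 43
95 = 2*43 + 9
43 = 4*9 + 7
9 = 1*7 + 2
7 = 3*2 + 1
2 = 2*1 + 0
Since gcd(1339089, 4165645) = 1, back-substitute to write 1 as a combination:
1 = 7 − 3·2
1 = −3·9 + 4·7
1 = 4·43 − 19·9
1 = −19·95 + 42·43
1 = 42·898 − 397·95
1 = −397·3687 + 1630·898
1 = 1630·148378 − 65597·3687
1 = −65597·1339089 + 592003·148378
1 = 592003·4165645 − 1841606·1339089
Thus 1339089·(-1841606) ≡ 1 (mod 4165645); reducing, -1841606 mod 4165645 = 2324039.

2324039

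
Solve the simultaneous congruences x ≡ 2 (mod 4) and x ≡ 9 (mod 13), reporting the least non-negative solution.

Write x = 2 + 4·k. Then 4·k ≡ 9 − 2 ≡ 7 (mod 13).
Need 4⁻¹ mod 13. Extended Euclid on (13, 4):
13 = 3×4 + 1
4 = 4×1 + 0
Back-substitute:
1 = 13 − 3·4
4⁻¹ ≡ 10 (mod 13), so k ≡ 10·7 ≡ 5 (mod 13).
x = 2 + 4·5 = 22.

22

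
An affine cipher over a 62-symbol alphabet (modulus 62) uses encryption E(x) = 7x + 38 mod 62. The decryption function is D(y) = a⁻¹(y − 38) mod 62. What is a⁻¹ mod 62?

9

Run Euclid on (62, 7):
62 = 8·7 + 6
7 = 1·6 + 1
6 = 6·1 + 0
gcd = 1, so the inverse exists. Back-substitute:
1 = 7 − 6
1 = −62 + 9·7
So 7·9 ≡ 1 (mod 62).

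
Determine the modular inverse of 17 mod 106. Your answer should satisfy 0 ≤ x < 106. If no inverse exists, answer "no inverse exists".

25

Apply the Euclidean algorithm to 106 and 17:
106 = 6×17 + 4
17 = 4×4 + 1
4 = 4×1 + 0
The gcd is 1. Working backward:
1 = 17 − 4·4
1 = −4·106 + 25·17
So 17·25 ≡ 1 (mod 106).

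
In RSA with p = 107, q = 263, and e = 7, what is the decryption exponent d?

7935

φ(n) = (p−1)(q−1) = 106·262 = 27772.
Need d with 7·d ≡ 1 (mod 27772). Apply the extended Euclidean algorithm:
27772 = 3967*7 + 3
7 = 2*3 + 1
3 = 3*1 + 0
Back-substitute:
1 = 7 − 2·3
1 = −2·27772 + 7935·7
So 7·7935 ≡ 1 (mod 27772), hence d = 7935.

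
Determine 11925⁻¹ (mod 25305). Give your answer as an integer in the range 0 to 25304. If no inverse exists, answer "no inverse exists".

Euclidean algorithm on 25305, 11925:
25305 = 2×11925 + 1455
11925 = 8×1455 + 285
1455 = 5×285 + 30
285 = 9×30 + 15
30 = 2×15 + 0
Since gcd = 15 > 1, 11925 is not a unit mod 25305.

no inverse exists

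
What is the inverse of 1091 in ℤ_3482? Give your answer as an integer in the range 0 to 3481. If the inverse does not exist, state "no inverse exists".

gcd(3482, 1091) by repeated division:
3482 = 3·1091 + 209
1091 = 5·209 + 46
209 = 4·46 + 25
46 = 1·25 + 21
25 = 1·21 + 4
21 = 5·4 + 1
4 = 4·1 + 0
gcd = 1, so the inverse exists. Back-substitute:
1 = 21 − 5·4
1 = −5·25 + 6·21
1 = 6·46 − 11·25
1 = −11·209 + 50·46
1 = 50·1091 − 261·209
1 = −261·3482 + 833·1091
So 1091·833 ≡ 1 (mod 3482).

833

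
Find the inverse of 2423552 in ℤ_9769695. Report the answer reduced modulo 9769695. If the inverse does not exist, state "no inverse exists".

Run Euclid on (9769695, 2423552):
9769695 = 4×2423552 + 75487
2423552 = 32×75487 + 7968
75487 = 9×7968 + 3775
7968 = 2×3775 + 418
3775 = 9×418 + 13
418 = 32×13 + 2
13 = 6×2 + 1
2 = 2×1 + 0
gcd = 1, so the inverse exists. Back-substitute:
1 = 13 − 6·2
1 = −6·418 + 193·13
1 = 193·3775 − 1743·418
1 = −1743·7968 + 3679·3775
1 = 3679·75487 − 34854·7968
1 = −34854·2423552 + 1119007·75487
1 = 1119007·9769695 − 4510882·2423552
Hence 2423552⁻¹ ≡ -4510882 ≡ 5258813 (mod 9769695).

5258813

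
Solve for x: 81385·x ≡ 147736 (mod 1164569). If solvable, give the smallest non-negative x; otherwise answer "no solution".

741886

First find gcd(81385, 1164569):
1164569 = 14*81385 + 25179
81385 = 3*25179 + 5848
25179 = 4*5848 + 1787
5848 = 3*1787 + 487
1787 = 3*487 + 326
487 = 1*326 + 161
326 = 2*161 + 4
161 = 40*4 + 1
4 = 4*1 + 0
gcd = 1, so a unique solution mod 1164569 exists.
Back-substitute for the Bézout coefficients:
1 = 161 − 40·4
1 = −40·326 + 81·161
1 = 81·487 − 121·326
1 = −121·1787 + 444·487
1 = 444·5848 − 1453·1787
1 = −1453·25179 + 6256·5848
1 = 6256·81385 − 20221·25179
1 = −20221·1164569 + 289350·81385
So 81385·(289350) ≡ 1 (mod 1164569), giving 81385⁻¹ ≡ 289350.
x ≡ 81385⁻¹·147736 ≡ 289350·147736 ≡ 741886 (mod 1164569).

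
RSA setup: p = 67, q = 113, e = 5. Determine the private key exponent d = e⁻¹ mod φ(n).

φ(n) = (p−1)(q−1) = 66·112 = 7392.
Need d with 5·d ≡ 1 (mod 7392). Apply the extended Euclidean algorithm:
7392 = 1478×5 + 2
5 = 2×2 + 1
2 = 2×1 + 0
Back-substitute:
1 = 5 − 2·2
1 = −2·7392 + 2957·5
So 5·2957 ≡ 1 (mod 7392), hence d = 2957.

2957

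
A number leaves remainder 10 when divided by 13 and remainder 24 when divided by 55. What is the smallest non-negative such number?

Write x = 10 + 13·k. Then 13·k ≡ 24 − 10 ≡ 14 (mod 55).
Need 13⁻¹ mod 55. Extended Euclid on (55, 13):
55 = 4×13 + 3
13 = 4×3 + 1
3 = 3×1 + 0
Back-substitute:
1 = 13 − 4·3
1 = −4·55 + 17·13
13⁻¹ ≡ 17 (mod 55), so k ≡ 17·14 ≡ 18 (mod 55).
x = 10 + 13·18 = 244.

244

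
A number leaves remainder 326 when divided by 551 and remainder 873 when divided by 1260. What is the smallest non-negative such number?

9693

Write x = 326 + 551·k. Then 551·k ≡ 873 − 326 ≡ 547 (mod 1260).
Need 551⁻¹ mod 1260. Extended Euclid on (1260, 551):
1260 = 2×551 + 158
551 = 3×158 + 77
158 = 2×77 + 4
77 = 19×4 + 1
4 = 4×1 + 0
Back-substitute:
1 = 77 − 19·4
1 = −19·158 + 39·77
1 = 39·551 − 136·158
1 = −136·1260 + 311·551
551⁻¹ ≡ 311 (mod 1260), so k ≡ 311·547 ≡ 17 (mod 1260).
x = 326 + 551·17 = 9693.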